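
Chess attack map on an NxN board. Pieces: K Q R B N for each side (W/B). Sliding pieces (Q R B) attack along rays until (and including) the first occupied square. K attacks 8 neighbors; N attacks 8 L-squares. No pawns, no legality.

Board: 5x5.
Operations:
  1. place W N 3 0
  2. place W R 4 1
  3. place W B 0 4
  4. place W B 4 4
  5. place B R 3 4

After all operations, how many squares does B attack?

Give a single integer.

Op 1: place WN@(3,0)
Op 2: place WR@(4,1)
Op 3: place WB@(0,4)
Op 4: place WB@(4,4)
Op 5: place BR@(3,4)
Per-piece attacks for B:
  BR@(3,4): attacks (3,3) (3,2) (3,1) (3,0) (4,4) (2,4) (1,4) (0,4) [ray(0,-1) blocked at (3,0); ray(1,0) blocked at (4,4); ray(-1,0) blocked at (0,4)]
Union (8 distinct): (0,4) (1,4) (2,4) (3,0) (3,1) (3,2) (3,3) (4,4)

Answer: 8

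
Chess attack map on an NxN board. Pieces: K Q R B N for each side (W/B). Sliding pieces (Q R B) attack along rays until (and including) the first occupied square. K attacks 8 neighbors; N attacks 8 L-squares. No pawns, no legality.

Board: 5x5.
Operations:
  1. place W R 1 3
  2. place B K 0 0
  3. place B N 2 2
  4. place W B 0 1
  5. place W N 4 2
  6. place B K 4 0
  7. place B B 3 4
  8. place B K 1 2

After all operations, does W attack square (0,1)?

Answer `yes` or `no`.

Answer: no

Derivation:
Op 1: place WR@(1,3)
Op 2: place BK@(0,0)
Op 3: place BN@(2,2)
Op 4: place WB@(0,1)
Op 5: place WN@(4,2)
Op 6: place BK@(4,0)
Op 7: place BB@(3,4)
Op 8: place BK@(1,2)
Per-piece attacks for W:
  WB@(0,1): attacks (1,2) (1,0) [ray(1,1) blocked at (1,2)]
  WR@(1,3): attacks (1,4) (1,2) (2,3) (3,3) (4,3) (0,3) [ray(0,-1) blocked at (1,2)]
  WN@(4,2): attacks (3,4) (2,3) (3,0) (2,1)
W attacks (0,1): no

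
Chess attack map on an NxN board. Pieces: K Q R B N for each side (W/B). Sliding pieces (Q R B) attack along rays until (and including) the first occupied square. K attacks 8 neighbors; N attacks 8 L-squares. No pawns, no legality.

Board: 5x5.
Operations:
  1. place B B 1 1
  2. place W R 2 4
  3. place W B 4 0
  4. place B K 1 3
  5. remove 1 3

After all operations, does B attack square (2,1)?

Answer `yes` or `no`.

Answer: no

Derivation:
Op 1: place BB@(1,1)
Op 2: place WR@(2,4)
Op 3: place WB@(4,0)
Op 4: place BK@(1,3)
Op 5: remove (1,3)
Per-piece attacks for B:
  BB@(1,1): attacks (2,2) (3,3) (4,4) (2,0) (0,2) (0,0)
B attacks (2,1): no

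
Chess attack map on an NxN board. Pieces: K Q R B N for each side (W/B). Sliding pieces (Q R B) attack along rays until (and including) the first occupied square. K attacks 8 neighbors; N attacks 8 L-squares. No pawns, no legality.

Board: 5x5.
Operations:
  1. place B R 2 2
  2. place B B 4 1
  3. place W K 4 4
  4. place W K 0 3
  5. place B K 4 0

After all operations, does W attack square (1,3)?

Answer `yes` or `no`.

Op 1: place BR@(2,2)
Op 2: place BB@(4,1)
Op 3: place WK@(4,4)
Op 4: place WK@(0,3)
Op 5: place BK@(4,0)
Per-piece attacks for W:
  WK@(0,3): attacks (0,4) (0,2) (1,3) (1,4) (1,2)
  WK@(4,4): attacks (4,3) (3,4) (3,3)
W attacks (1,3): yes

Answer: yes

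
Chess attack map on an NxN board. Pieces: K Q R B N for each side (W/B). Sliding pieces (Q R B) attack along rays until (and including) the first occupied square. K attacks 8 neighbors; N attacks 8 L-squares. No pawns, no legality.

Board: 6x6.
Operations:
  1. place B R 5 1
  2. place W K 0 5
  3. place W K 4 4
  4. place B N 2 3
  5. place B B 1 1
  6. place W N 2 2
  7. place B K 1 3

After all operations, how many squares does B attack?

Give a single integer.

Answer: 23

Derivation:
Op 1: place BR@(5,1)
Op 2: place WK@(0,5)
Op 3: place WK@(4,4)
Op 4: place BN@(2,3)
Op 5: place BB@(1,1)
Op 6: place WN@(2,2)
Op 7: place BK@(1,3)
Per-piece attacks for B:
  BB@(1,1): attacks (2,2) (2,0) (0,2) (0,0) [ray(1,1) blocked at (2,2)]
  BK@(1,3): attacks (1,4) (1,2) (2,3) (0,3) (2,4) (2,2) (0,4) (0,2)
  BN@(2,3): attacks (3,5) (4,4) (1,5) (0,4) (3,1) (4,2) (1,1) (0,2)
  BR@(5,1): attacks (5,2) (5,3) (5,4) (5,5) (5,0) (4,1) (3,1) (2,1) (1,1) [ray(-1,0) blocked at (1,1)]
Union (23 distinct): (0,0) (0,2) (0,3) (0,4) (1,1) (1,2) (1,4) (1,5) (2,0) (2,1) (2,2) (2,3) (2,4) (3,1) (3,5) (4,1) (4,2) (4,4) (5,0) (5,2) (5,3) (5,4) (5,5)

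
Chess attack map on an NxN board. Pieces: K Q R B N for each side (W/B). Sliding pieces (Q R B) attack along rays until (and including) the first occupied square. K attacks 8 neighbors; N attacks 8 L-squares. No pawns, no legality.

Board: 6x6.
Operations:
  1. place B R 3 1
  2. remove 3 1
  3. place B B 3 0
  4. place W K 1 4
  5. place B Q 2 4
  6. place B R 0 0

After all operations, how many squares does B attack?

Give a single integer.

Answer: 25

Derivation:
Op 1: place BR@(3,1)
Op 2: remove (3,1)
Op 3: place BB@(3,0)
Op 4: place WK@(1,4)
Op 5: place BQ@(2,4)
Op 6: place BR@(0,0)
Per-piece attacks for B:
  BR@(0,0): attacks (0,1) (0,2) (0,3) (0,4) (0,5) (1,0) (2,0) (3,0) [ray(1,0) blocked at (3,0)]
  BQ@(2,4): attacks (2,5) (2,3) (2,2) (2,1) (2,0) (3,4) (4,4) (5,4) (1,4) (3,5) (3,3) (4,2) (5,1) (1,5) (1,3) (0,2) [ray(-1,0) blocked at (1,4)]
  BB@(3,0): attacks (4,1) (5,2) (2,1) (1,2) (0,3)
Union (25 distinct): (0,1) (0,2) (0,3) (0,4) (0,5) (1,0) (1,2) (1,3) (1,4) (1,5) (2,0) (2,1) (2,2) (2,3) (2,5) (3,0) (3,3) (3,4) (3,5) (4,1) (4,2) (4,4) (5,1) (5,2) (5,4)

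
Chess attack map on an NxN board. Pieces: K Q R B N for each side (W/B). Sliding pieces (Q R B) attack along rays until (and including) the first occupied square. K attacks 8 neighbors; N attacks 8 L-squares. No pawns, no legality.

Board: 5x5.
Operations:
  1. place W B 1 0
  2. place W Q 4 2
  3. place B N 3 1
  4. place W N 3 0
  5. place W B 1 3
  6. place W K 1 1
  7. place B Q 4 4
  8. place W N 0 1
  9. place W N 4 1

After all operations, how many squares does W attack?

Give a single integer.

Op 1: place WB@(1,0)
Op 2: place WQ@(4,2)
Op 3: place BN@(3,1)
Op 4: place WN@(3,0)
Op 5: place WB@(1,3)
Op 6: place WK@(1,1)
Op 7: place BQ@(4,4)
Op 8: place WN@(0,1)
Op 9: place WN@(4,1)
Per-piece attacks for W:
  WN@(0,1): attacks (1,3) (2,2) (2,0)
  WB@(1,0): attacks (2,1) (3,2) (4,3) (0,1) [ray(-1,1) blocked at (0,1)]
  WK@(1,1): attacks (1,2) (1,0) (2,1) (0,1) (2,2) (2,0) (0,2) (0,0)
  WB@(1,3): attacks (2,4) (2,2) (3,1) (0,4) (0,2) [ray(1,-1) blocked at (3,1)]
  WN@(3,0): attacks (4,2) (2,2) (1,1)
  WN@(4,1): attacks (3,3) (2,2) (2,0)
  WQ@(4,2): attacks (4,3) (4,4) (4,1) (3,2) (2,2) (1,2) (0,2) (3,3) (2,4) (3,1) [ray(0,1) blocked at (4,4); ray(0,-1) blocked at (4,1); ray(-1,-1) blocked at (3,1)]
Union (19 distinct): (0,0) (0,1) (0,2) (0,4) (1,0) (1,1) (1,2) (1,3) (2,0) (2,1) (2,2) (2,4) (3,1) (3,2) (3,3) (4,1) (4,2) (4,3) (4,4)

Answer: 19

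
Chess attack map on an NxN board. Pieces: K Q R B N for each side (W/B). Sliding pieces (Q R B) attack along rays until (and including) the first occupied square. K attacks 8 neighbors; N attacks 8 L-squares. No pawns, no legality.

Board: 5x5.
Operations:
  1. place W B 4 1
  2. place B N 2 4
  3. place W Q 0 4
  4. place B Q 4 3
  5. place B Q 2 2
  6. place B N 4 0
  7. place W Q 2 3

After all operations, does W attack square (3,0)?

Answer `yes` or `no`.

Answer: yes

Derivation:
Op 1: place WB@(4,1)
Op 2: place BN@(2,4)
Op 3: place WQ@(0,4)
Op 4: place BQ@(4,3)
Op 5: place BQ@(2,2)
Op 6: place BN@(4,0)
Op 7: place WQ@(2,3)
Per-piece attacks for W:
  WQ@(0,4): attacks (0,3) (0,2) (0,1) (0,0) (1,4) (2,4) (1,3) (2,2) [ray(1,0) blocked at (2,4); ray(1,-1) blocked at (2,2)]
  WQ@(2,3): attacks (2,4) (2,2) (3,3) (4,3) (1,3) (0,3) (3,4) (3,2) (4,1) (1,4) (1,2) (0,1) [ray(0,1) blocked at (2,4); ray(0,-1) blocked at (2,2); ray(1,0) blocked at (4,3); ray(1,-1) blocked at (4,1)]
  WB@(4,1): attacks (3,2) (2,3) (3,0) [ray(-1,1) blocked at (2,3)]
W attacks (3,0): yes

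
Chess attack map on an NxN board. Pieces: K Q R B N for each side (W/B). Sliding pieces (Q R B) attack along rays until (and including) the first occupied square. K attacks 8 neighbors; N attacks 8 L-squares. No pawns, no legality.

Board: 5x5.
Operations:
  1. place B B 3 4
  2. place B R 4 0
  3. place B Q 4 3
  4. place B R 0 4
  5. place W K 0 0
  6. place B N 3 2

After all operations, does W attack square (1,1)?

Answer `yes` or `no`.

Answer: yes

Derivation:
Op 1: place BB@(3,4)
Op 2: place BR@(4,0)
Op 3: place BQ@(4,3)
Op 4: place BR@(0,4)
Op 5: place WK@(0,0)
Op 6: place BN@(3,2)
Per-piece attacks for W:
  WK@(0,0): attacks (0,1) (1,0) (1,1)
W attacks (1,1): yes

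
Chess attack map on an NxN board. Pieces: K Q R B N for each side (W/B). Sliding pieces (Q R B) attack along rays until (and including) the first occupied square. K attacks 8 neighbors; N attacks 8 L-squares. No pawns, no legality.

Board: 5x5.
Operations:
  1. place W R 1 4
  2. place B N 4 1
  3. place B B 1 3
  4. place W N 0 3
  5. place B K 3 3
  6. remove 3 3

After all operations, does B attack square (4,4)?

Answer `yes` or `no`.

Answer: no

Derivation:
Op 1: place WR@(1,4)
Op 2: place BN@(4,1)
Op 3: place BB@(1,3)
Op 4: place WN@(0,3)
Op 5: place BK@(3,3)
Op 6: remove (3,3)
Per-piece attacks for B:
  BB@(1,3): attacks (2,4) (2,2) (3,1) (4,0) (0,4) (0,2)
  BN@(4,1): attacks (3,3) (2,2) (2,0)
B attacks (4,4): no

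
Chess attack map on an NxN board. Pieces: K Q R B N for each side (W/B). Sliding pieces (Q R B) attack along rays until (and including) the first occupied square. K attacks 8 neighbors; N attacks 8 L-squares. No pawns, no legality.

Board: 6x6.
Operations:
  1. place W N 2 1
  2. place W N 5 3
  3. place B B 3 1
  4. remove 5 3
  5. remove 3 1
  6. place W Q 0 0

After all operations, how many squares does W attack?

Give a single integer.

Op 1: place WN@(2,1)
Op 2: place WN@(5,3)
Op 3: place BB@(3,1)
Op 4: remove (5,3)
Op 5: remove (3,1)
Op 6: place WQ@(0,0)
Per-piece attacks for W:
  WQ@(0,0): attacks (0,1) (0,2) (0,3) (0,4) (0,5) (1,0) (2,0) (3,0) (4,0) (5,0) (1,1) (2,2) (3,3) (4,4) (5,5)
  WN@(2,1): attacks (3,3) (4,2) (1,3) (0,2) (4,0) (0,0)
Union (18 distinct): (0,0) (0,1) (0,2) (0,3) (0,4) (0,5) (1,0) (1,1) (1,3) (2,0) (2,2) (3,0) (3,3) (4,0) (4,2) (4,4) (5,0) (5,5)

Answer: 18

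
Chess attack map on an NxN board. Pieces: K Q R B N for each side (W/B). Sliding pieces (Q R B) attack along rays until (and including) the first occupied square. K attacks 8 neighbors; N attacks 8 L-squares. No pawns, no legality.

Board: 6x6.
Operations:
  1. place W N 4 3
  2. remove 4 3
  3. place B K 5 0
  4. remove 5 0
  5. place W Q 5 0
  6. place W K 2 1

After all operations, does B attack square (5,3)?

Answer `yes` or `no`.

Op 1: place WN@(4,3)
Op 2: remove (4,3)
Op 3: place BK@(5,0)
Op 4: remove (5,0)
Op 5: place WQ@(5,0)
Op 6: place WK@(2,1)
Per-piece attacks for B:
B attacks (5,3): no

Answer: no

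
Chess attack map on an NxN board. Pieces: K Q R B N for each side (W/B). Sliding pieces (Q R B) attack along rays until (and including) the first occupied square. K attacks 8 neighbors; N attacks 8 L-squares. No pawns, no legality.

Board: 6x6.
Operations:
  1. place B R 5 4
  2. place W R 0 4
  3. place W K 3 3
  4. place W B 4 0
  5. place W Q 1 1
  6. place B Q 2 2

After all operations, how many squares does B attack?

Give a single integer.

Op 1: place BR@(5,4)
Op 2: place WR@(0,4)
Op 3: place WK@(3,3)
Op 4: place WB@(4,0)
Op 5: place WQ@(1,1)
Op 6: place BQ@(2,2)
Per-piece attacks for B:
  BQ@(2,2): attacks (2,3) (2,4) (2,5) (2,1) (2,0) (3,2) (4,2) (5,2) (1,2) (0,2) (3,3) (3,1) (4,0) (1,3) (0,4) (1,1) [ray(1,1) blocked at (3,3); ray(1,-1) blocked at (4,0); ray(-1,1) blocked at (0,4); ray(-1,-1) blocked at (1,1)]
  BR@(5,4): attacks (5,5) (5,3) (5,2) (5,1) (5,0) (4,4) (3,4) (2,4) (1,4) (0,4) [ray(-1,0) blocked at (0,4)]
Union (23 distinct): (0,2) (0,4) (1,1) (1,2) (1,3) (1,4) (2,0) (2,1) (2,3) (2,4) (2,5) (3,1) (3,2) (3,3) (3,4) (4,0) (4,2) (4,4) (5,0) (5,1) (5,2) (5,3) (5,5)

Answer: 23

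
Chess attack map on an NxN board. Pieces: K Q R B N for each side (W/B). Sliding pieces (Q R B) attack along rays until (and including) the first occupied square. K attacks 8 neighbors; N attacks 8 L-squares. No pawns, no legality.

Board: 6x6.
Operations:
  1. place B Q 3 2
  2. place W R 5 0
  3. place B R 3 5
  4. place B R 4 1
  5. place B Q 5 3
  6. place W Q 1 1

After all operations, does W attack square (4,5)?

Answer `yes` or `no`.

Answer: no

Derivation:
Op 1: place BQ@(3,2)
Op 2: place WR@(5,0)
Op 3: place BR@(3,5)
Op 4: place BR@(4,1)
Op 5: place BQ@(5,3)
Op 6: place WQ@(1,1)
Per-piece attacks for W:
  WQ@(1,1): attacks (1,2) (1,3) (1,4) (1,5) (1,0) (2,1) (3,1) (4,1) (0,1) (2,2) (3,3) (4,4) (5,5) (2,0) (0,2) (0,0) [ray(1,0) blocked at (4,1)]
  WR@(5,0): attacks (5,1) (5,2) (5,3) (4,0) (3,0) (2,0) (1,0) (0,0) [ray(0,1) blocked at (5,3)]
W attacks (4,5): no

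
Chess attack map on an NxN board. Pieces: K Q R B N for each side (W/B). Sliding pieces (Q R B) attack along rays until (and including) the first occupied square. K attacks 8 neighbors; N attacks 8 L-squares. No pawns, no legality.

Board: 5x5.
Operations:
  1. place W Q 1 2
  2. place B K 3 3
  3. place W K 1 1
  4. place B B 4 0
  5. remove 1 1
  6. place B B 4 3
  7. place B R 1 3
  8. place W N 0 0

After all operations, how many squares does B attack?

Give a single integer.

Op 1: place WQ@(1,2)
Op 2: place BK@(3,3)
Op 3: place WK@(1,1)
Op 4: place BB@(4,0)
Op 5: remove (1,1)
Op 6: place BB@(4,3)
Op 7: place BR@(1,3)
Op 8: place WN@(0,0)
Per-piece attacks for B:
  BR@(1,3): attacks (1,4) (1,2) (2,3) (3,3) (0,3) [ray(0,-1) blocked at (1,2); ray(1,0) blocked at (3,3)]
  BK@(3,3): attacks (3,4) (3,2) (4,3) (2,3) (4,4) (4,2) (2,4) (2,2)
  BB@(4,0): attacks (3,1) (2,2) (1,3) [ray(-1,1) blocked at (1,3)]
  BB@(4,3): attacks (3,4) (3,2) (2,1) (1,0)
Union (16 distinct): (0,3) (1,0) (1,2) (1,3) (1,4) (2,1) (2,2) (2,3) (2,4) (3,1) (3,2) (3,3) (3,4) (4,2) (4,3) (4,4)

Answer: 16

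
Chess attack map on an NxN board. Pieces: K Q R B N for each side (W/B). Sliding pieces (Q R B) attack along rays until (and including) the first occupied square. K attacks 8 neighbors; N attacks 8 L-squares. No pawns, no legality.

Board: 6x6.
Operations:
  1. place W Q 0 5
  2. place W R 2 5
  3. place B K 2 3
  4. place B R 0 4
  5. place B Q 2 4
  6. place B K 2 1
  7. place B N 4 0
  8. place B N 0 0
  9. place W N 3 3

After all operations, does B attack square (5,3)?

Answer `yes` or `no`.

Op 1: place WQ@(0,5)
Op 2: place WR@(2,5)
Op 3: place BK@(2,3)
Op 4: place BR@(0,4)
Op 5: place BQ@(2,4)
Op 6: place BK@(2,1)
Op 7: place BN@(4,0)
Op 8: place BN@(0,0)
Op 9: place WN@(3,3)
Per-piece attacks for B:
  BN@(0,0): attacks (1,2) (2,1)
  BR@(0,4): attacks (0,5) (0,3) (0,2) (0,1) (0,0) (1,4) (2,4) [ray(0,1) blocked at (0,5); ray(0,-1) blocked at (0,0); ray(1,0) blocked at (2,4)]
  BK@(2,1): attacks (2,2) (2,0) (3,1) (1,1) (3,2) (3,0) (1,2) (1,0)
  BK@(2,3): attacks (2,4) (2,2) (3,3) (1,3) (3,4) (3,2) (1,4) (1,2)
  BQ@(2,4): attacks (2,5) (2,3) (3,4) (4,4) (5,4) (1,4) (0,4) (3,5) (3,3) (1,5) (1,3) (0,2) [ray(0,1) blocked at (2,5); ray(0,-1) blocked at (2,3); ray(-1,0) blocked at (0,4); ray(1,-1) blocked at (3,3)]
  BN@(4,0): attacks (5,2) (3,2) (2,1)
B attacks (5,3): no

Answer: no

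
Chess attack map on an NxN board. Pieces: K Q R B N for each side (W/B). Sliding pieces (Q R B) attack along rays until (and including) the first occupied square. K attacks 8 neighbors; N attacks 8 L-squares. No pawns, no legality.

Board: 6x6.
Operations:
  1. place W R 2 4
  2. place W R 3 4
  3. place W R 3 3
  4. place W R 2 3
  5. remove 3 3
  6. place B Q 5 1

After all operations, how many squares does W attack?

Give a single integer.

Op 1: place WR@(2,4)
Op 2: place WR@(3,4)
Op 3: place WR@(3,3)
Op 4: place WR@(2,3)
Op 5: remove (3,3)
Op 6: place BQ@(5,1)
Per-piece attacks for W:
  WR@(2,3): attacks (2,4) (2,2) (2,1) (2,0) (3,3) (4,3) (5,3) (1,3) (0,3) [ray(0,1) blocked at (2,4)]
  WR@(2,4): attacks (2,5) (2,3) (3,4) (1,4) (0,4) [ray(0,-1) blocked at (2,3); ray(1,0) blocked at (3,4)]
  WR@(3,4): attacks (3,5) (3,3) (3,2) (3,1) (3,0) (4,4) (5,4) (2,4) [ray(-1,0) blocked at (2,4)]
Union (20 distinct): (0,3) (0,4) (1,3) (1,4) (2,0) (2,1) (2,2) (2,3) (2,4) (2,5) (3,0) (3,1) (3,2) (3,3) (3,4) (3,5) (4,3) (4,4) (5,3) (5,4)

Answer: 20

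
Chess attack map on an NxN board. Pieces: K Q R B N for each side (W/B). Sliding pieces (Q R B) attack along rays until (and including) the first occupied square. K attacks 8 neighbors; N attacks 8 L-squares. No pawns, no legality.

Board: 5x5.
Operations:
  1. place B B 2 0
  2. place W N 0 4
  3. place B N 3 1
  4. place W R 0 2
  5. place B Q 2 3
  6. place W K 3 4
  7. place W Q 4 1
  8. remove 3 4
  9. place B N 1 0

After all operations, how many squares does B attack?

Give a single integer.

Answer: 19

Derivation:
Op 1: place BB@(2,0)
Op 2: place WN@(0,4)
Op 3: place BN@(3,1)
Op 4: place WR@(0,2)
Op 5: place BQ@(2,3)
Op 6: place WK@(3,4)
Op 7: place WQ@(4,1)
Op 8: remove (3,4)
Op 9: place BN@(1,0)
Per-piece attacks for B:
  BN@(1,0): attacks (2,2) (3,1) (0,2)
  BB@(2,0): attacks (3,1) (1,1) (0,2) [ray(1,1) blocked at (3,1); ray(-1,1) blocked at (0,2)]
  BQ@(2,3): attacks (2,4) (2,2) (2,1) (2,0) (3,3) (4,3) (1,3) (0,3) (3,4) (3,2) (4,1) (1,4) (1,2) (0,1) [ray(0,-1) blocked at (2,0); ray(1,-1) blocked at (4,1)]
  BN@(3,1): attacks (4,3) (2,3) (1,2) (1,0)
Union (19 distinct): (0,1) (0,2) (0,3) (1,0) (1,1) (1,2) (1,3) (1,4) (2,0) (2,1) (2,2) (2,3) (2,4) (3,1) (3,2) (3,3) (3,4) (4,1) (4,3)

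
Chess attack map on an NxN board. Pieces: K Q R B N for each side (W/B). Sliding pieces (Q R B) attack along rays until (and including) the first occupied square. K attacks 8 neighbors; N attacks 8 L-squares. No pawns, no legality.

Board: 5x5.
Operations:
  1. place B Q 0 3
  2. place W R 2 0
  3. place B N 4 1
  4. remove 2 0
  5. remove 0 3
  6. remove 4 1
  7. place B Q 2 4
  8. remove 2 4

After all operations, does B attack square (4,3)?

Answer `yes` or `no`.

Answer: no

Derivation:
Op 1: place BQ@(0,3)
Op 2: place WR@(2,0)
Op 3: place BN@(4,1)
Op 4: remove (2,0)
Op 5: remove (0,3)
Op 6: remove (4,1)
Op 7: place BQ@(2,4)
Op 8: remove (2,4)
Per-piece attacks for B:
B attacks (4,3): no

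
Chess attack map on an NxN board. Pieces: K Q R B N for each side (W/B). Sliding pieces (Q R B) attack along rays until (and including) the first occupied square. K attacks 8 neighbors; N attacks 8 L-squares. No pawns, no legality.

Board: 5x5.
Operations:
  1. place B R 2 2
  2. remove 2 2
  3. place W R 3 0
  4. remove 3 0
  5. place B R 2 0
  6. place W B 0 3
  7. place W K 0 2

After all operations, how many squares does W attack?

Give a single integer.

Op 1: place BR@(2,2)
Op 2: remove (2,2)
Op 3: place WR@(3,0)
Op 4: remove (3,0)
Op 5: place BR@(2,0)
Op 6: place WB@(0,3)
Op 7: place WK@(0,2)
Per-piece attacks for W:
  WK@(0,2): attacks (0,3) (0,1) (1,2) (1,3) (1,1)
  WB@(0,3): attacks (1,4) (1,2) (2,1) (3,0)
Union (8 distinct): (0,1) (0,3) (1,1) (1,2) (1,3) (1,4) (2,1) (3,0)

Answer: 8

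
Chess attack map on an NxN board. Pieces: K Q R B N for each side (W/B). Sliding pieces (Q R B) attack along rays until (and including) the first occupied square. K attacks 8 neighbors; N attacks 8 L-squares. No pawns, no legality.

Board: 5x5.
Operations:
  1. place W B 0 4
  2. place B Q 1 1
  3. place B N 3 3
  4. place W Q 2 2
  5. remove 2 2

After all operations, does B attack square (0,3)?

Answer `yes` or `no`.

Op 1: place WB@(0,4)
Op 2: place BQ@(1,1)
Op 3: place BN@(3,3)
Op 4: place WQ@(2,2)
Op 5: remove (2,2)
Per-piece attacks for B:
  BQ@(1,1): attacks (1,2) (1,3) (1,4) (1,0) (2,1) (3,1) (4,1) (0,1) (2,2) (3,3) (2,0) (0,2) (0,0) [ray(1,1) blocked at (3,3)]
  BN@(3,3): attacks (1,4) (4,1) (2,1) (1,2)
B attacks (0,3): no

Answer: no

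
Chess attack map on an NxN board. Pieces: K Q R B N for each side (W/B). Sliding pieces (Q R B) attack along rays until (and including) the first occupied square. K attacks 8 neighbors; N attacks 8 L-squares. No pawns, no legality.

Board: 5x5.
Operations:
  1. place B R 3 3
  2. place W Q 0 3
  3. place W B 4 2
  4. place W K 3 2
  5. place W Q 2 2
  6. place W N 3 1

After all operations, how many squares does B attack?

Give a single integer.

Answer: 6

Derivation:
Op 1: place BR@(3,3)
Op 2: place WQ@(0,3)
Op 3: place WB@(4,2)
Op 4: place WK@(3,2)
Op 5: place WQ@(2,2)
Op 6: place WN@(3,1)
Per-piece attacks for B:
  BR@(3,3): attacks (3,4) (3,2) (4,3) (2,3) (1,3) (0,3) [ray(0,-1) blocked at (3,2); ray(-1,0) blocked at (0,3)]
Union (6 distinct): (0,3) (1,3) (2,3) (3,2) (3,4) (4,3)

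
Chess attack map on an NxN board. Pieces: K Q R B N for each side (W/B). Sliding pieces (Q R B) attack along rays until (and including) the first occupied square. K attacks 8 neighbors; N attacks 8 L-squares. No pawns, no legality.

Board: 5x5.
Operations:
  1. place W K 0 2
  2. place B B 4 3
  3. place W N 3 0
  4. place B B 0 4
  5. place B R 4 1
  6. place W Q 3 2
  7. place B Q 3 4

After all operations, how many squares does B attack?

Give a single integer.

Answer: 18

Derivation:
Op 1: place WK@(0,2)
Op 2: place BB@(4,3)
Op 3: place WN@(3,0)
Op 4: place BB@(0,4)
Op 5: place BR@(4,1)
Op 6: place WQ@(3,2)
Op 7: place BQ@(3,4)
Per-piece attacks for B:
  BB@(0,4): attacks (1,3) (2,2) (3,1) (4,0)
  BQ@(3,4): attacks (3,3) (3,2) (4,4) (2,4) (1,4) (0,4) (4,3) (2,3) (1,2) (0,1) [ray(0,-1) blocked at (3,2); ray(-1,0) blocked at (0,4); ray(1,-1) blocked at (4,3)]
  BR@(4,1): attacks (4,2) (4,3) (4,0) (3,1) (2,1) (1,1) (0,1) [ray(0,1) blocked at (4,3)]
  BB@(4,3): attacks (3,4) (3,2) [ray(-1,1) blocked at (3,4); ray(-1,-1) blocked at (3,2)]
Union (18 distinct): (0,1) (0,4) (1,1) (1,2) (1,3) (1,4) (2,1) (2,2) (2,3) (2,4) (3,1) (3,2) (3,3) (3,4) (4,0) (4,2) (4,3) (4,4)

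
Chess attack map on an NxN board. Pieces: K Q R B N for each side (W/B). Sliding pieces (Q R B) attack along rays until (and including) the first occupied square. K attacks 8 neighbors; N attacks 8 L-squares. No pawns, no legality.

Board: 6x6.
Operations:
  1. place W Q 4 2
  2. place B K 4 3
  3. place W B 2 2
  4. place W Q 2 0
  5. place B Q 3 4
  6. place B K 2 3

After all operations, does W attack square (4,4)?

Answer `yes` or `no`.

Op 1: place WQ@(4,2)
Op 2: place BK@(4,3)
Op 3: place WB@(2,2)
Op 4: place WQ@(2,0)
Op 5: place BQ@(3,4)
Op 6: place BK@(2,3)
Per-piece attacks for W:
  WQ@(2,0): attacks (2,1) (2,2) (3,0) (4,0) (5,0) (1,0) (0,0) (3,1) (4,2) (1,1) (0,2) [ray(0,1) blocked at (2,2); ray(1,1) blocked at (4,2)]
  WB@(2,2): attacks (3,3) (4,4) (5,5) (3,1) (4,0) (1,3) (0,4) (1,1) (0,0)
  WQ@(4,2): attacks (4,3) (4,1) (4,0) (5,2) (3,2) (2,2) (5,3) (5,1) (3,3) (2,4) (1,5) (3,1) (2,0) [ray(0,1) blocked at (4,3); ray(-1,0) blocked at (2,2); ray(-1,-1) blocked at (2,0)]
W attacks (4,4): yes

Answer: yes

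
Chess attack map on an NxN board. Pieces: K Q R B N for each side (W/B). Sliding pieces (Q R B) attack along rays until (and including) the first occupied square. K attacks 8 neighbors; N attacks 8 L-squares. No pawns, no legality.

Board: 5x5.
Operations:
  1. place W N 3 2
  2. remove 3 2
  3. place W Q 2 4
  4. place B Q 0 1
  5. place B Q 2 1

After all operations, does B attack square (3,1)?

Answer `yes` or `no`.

Op 1: place WN@(3,2)
Op 2: remove (3,2)
Op 3: place WQ@(2,4)
Op 4: place BQ@(0,1)
Op 5: place BQ@(2,1)
Per-piece attacks for B:
  BQ@(0,1): attacks (0,2) (0,3) (0,4) (0,0) (1,1) (2,1) (1,2) (2,3) (3,4) (1,0) [ray(1,0) blocked at (2,1)]
  BQ@(2,1): attacks (2,2) (2,3) (2,4) (2,0) (3,1) (4,1) (1,1) (0,1) (3,2) (4,3) (3,0) (1,2) (0,3) (1,0) [ray(0,1) blocked at (2,4); ray(-1,0) blocked at (0,1)]
B attacks (3,1): yes

Answer: yes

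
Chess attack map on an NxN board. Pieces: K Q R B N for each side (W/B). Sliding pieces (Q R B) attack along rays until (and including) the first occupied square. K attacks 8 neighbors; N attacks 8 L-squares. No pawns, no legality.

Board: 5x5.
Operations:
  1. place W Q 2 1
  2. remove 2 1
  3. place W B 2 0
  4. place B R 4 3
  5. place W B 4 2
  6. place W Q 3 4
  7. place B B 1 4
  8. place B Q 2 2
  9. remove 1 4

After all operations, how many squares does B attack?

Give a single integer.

Op 1: place WQ@(2,1)
Op 2: remove (2,1)
Op 3: place WB@(2,0)
Op 4: place BR@(4,3)
Op 5: place WB@(4,2)
Op 6: place WQ@(3,4)
Op 7: place BB@(1,4)
Op 8: place BQ@(2,2)
Op 9: remove (1,4)
Per-piece attacks for B:
  BQ@(2,2): attacks (2,3) (2,4) (2,1) (2,0) (3,2) (4,2) (1,2) (0,2) (3,3) (4,4) (3,1) (4,0) (1,3) (0,4) (1,1) (0,0) [ray(0,-1) blocked at (2,0); ray(1,0) blocked at (4,2)]
  BR@(4,3): attacks (4,4) (4,2) (3,3) (2,3) (1,3) (0,3) [ray(0,-1) blocked at (4,2)]
Union (17 distinct): (0,0) (0,2) (0,3) (0,4) (1,1) (1,2) (1,3) (2,0) (2,1) (2,3) (2,4) (3,1) (3,2) (3,3) (4,0) (4,2) (4,4)

Answer: 17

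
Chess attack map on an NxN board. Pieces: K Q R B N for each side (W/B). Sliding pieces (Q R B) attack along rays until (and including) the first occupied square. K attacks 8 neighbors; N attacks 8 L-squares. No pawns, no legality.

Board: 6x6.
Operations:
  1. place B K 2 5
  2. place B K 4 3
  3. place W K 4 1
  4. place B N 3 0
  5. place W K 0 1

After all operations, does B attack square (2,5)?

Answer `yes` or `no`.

Op 1: place BK@(2,5)
Op 2: place BK@(4,3)
Op 3: place WK@(4,1)
Op 4: place BN@(3,0)
Op 5: place WK@(0,1)
Per-piece attacks for B:
  BK@(2,5): attacks (2,4) (3,5) (1,5) (3,4) (1,4)
  BN@(3,0): attacks (4,2) (5,1) (2,2) (1,1)
  BK@(4,3): attacks (4,4) (4,2) (5,3) (3,3) (5,4) (5,2) (3,4) (3,2)
B attacks (2,5): no

Answer: no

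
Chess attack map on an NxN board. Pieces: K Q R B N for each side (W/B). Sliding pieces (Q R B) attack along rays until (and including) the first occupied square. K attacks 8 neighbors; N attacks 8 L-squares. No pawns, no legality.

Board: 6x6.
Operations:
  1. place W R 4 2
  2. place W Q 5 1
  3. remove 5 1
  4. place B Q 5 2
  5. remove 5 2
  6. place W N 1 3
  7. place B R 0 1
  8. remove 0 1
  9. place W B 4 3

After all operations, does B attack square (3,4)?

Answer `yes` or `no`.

Answer: no

Derivation:
Op 1: place WR@(4,2)
Op 2: place WQ@(5,1)
Op 3: remove (5,1)
Op 4: place BQ@(5,2)
Op 5: remove (5,2)
Op 6: place WN@(1,3)
Op 7: place BR@(0,1)
Op 8: remove (0,1)
Op 9: place WB@(4,3)
Per-piece attacks for B:
B attacks (3,4): no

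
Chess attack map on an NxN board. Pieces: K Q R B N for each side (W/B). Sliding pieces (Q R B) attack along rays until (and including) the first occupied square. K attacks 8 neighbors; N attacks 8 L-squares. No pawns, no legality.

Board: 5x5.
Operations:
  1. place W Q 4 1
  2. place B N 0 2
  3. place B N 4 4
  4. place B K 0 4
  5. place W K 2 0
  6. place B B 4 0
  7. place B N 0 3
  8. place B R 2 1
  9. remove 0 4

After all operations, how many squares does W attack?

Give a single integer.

Answer: 12

Derivation:
Op 1: place WQ@(4,1)
Op 2: place BN@(0,2)
Op 3: place BN@(4,4)
Op 4: place BK@(0,4)
Op 5: place WK@(2,0)
Op 6: place BB@(4,0)
Op 7: place BN@(0,3)
Op 8: place BR@(2,1)
Op 9: remove (0,4)
Per-piece attacks for W:
  WK@(2,0): attacks (2,1) (3,0) (1,0) (3,1) (1,1)
  WQ@(4,1): attacks (4,2) (4,3) (4,4) (4,0) (3,1) (2,1) (3,2) (2,3) (1,4) (3,0) [ray(0,1) blocked at (4,4); ray(0,-1) blocked at (4,0); ray(-1,0) blocked at (2,1)]
Union (12 distinct): (1,0) (1,1) (1,4) (2,1) (2,3) (3,0) (3,1) (3,2) (4,0) (4,2) (4,3) (4,4)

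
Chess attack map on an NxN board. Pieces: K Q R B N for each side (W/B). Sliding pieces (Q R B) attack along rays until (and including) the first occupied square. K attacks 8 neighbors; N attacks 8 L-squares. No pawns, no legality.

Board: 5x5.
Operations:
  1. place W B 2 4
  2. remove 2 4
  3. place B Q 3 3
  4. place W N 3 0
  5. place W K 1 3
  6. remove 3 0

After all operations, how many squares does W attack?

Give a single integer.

Op 1: place WB@(2,4)
Op 2: remove (2,4)
Op 3: place BQ@(3,3)
Op 4: place WN@(3,0)
Op 5: place WK@(1,3)
Op 6: remove (3,0)
Per-piece attacks for W:
  WK@(1,3): attacks (1,4) (1,2) (2,3) (0,3) (2,4) (2,2) (0,4) (0,2)
Union (8 distinct): (0,2) (0,3) (0,4) (1,2) (1,4) (2,2) (2,3) (2,4)

Answer: 8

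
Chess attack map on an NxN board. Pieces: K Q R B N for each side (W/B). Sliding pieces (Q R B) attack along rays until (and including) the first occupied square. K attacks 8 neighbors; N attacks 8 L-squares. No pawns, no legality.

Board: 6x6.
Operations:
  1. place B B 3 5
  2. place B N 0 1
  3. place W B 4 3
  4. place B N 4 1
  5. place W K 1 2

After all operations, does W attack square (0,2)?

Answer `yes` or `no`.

Answer: yes

Derivation:
Op 1: place BB@(3,5)
Op 2: place BN@(0,1)
Op 3: place WB@(4,3)
Op 4: place BN@(4,1)
Op 5: place WK@(1,2)
Per-piece attacks for W:
  WK@(1,2): attacks (1,3) (1,1) (2,2) (0,2) (2,3) (2,1) (0,3) (0,1)
  WB@(4,3): attacks (5,4) (5,2) (3,4) (2,5) (3,2) (2,1) (1,0)
W attacks (0,2): yes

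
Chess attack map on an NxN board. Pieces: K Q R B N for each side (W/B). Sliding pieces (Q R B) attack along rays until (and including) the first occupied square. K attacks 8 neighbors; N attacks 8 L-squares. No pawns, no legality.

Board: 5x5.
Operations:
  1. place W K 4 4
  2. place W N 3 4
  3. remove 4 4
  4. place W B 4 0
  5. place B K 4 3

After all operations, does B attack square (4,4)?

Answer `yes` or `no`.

Op 1: place WK@(4,4)
Op 2: place WN@(3,4)
Op 3: remove (4,4)
Op 4: place WB@(4,0)
Op 5: place BK@(4,3)
Per-piece attacks for B:
  BK@(4,3): attacks (4,4) (4,2) (3,3) (3,4) (3,2)
B attacks (4,4): yes

Answer: yes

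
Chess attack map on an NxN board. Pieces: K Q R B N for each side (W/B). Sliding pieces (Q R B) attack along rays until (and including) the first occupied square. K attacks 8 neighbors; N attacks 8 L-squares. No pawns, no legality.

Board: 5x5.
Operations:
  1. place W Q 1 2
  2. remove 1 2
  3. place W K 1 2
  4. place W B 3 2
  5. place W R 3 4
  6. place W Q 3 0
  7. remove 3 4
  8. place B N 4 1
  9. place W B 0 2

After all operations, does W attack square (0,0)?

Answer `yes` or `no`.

Answer: yes

Derivation:
Op 1: place WQ@(1,2)
Op 2: remove (1,2)
Op 3: place WK@(1,2)
Op 4: place WB@(3,2)
Op 5: place WR@(3,4)
Op 6: place WQ@(3,0)
Op 7: remove (3,4)
Op 8: place BN@(4,1)
Op 9: place WB@(0,2)
Per-piece attacks for W:
  WB@(0,2): attacks (1,3) (2,4) (1,1) (2,0)
  WK@(1,2): attacks (1,3) (1,1) (2,2) (0,2) (2,3) (2,1) (0,3) (0,1)
  WQ@(3,0): attacks (3,1) (3,2) (4,0) (2,0) (1,0) (0,0) (4,1) (2,1) (1,2) [ray(0,1) blocked at (3,2); ray(1,1) blocked at (4,1); ray(-1,1) blocked at (1,2)]
  WB@(3,2): attacks (4,3) (4,1) (2,3) (1,4) (2,1) (1,0) [ray(1,-1) blocked at (4,1)]
W attacks (0,0): yes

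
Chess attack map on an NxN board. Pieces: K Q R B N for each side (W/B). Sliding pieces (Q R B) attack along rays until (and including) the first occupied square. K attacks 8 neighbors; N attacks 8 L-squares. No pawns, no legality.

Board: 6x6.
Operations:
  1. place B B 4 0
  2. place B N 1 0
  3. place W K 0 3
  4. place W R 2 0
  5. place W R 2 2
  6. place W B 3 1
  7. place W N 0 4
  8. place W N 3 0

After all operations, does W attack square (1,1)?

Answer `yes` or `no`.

Answer: yes

Derivation:
Op 1: place BB@(4,0)
Op 2: place BN@(1,0)
Op 3: place WK@(0,3)
Op 4: place WR@(2,0)
Op 5: place WR@(2,2)
Op 6: place WB@(3,1)
Op 7: place WN@(0,4)
Op 8: place WN@(3,0)
Per-piece attacks for W:
  WK@(0,3): attacks (0,4) (0,2) (1,3) (1,4) (1,2)
  WN@(0,4): attacks (2,5) (1,2) (2,3)
  WR@(2,0): attacks (2,1) (2,2) (3,0) (1,0) [ray(0,1) blocked at (2,2); ray(1,0) blocked at (3,0); ray(-1,0) blocked at (1,0)]
  WR@(2,2): attacks (2,3) (2,4) (2,5) (2,1) (2,0) (3,2) (4,2) (5,2) (1,2) (0,2) [ray(0,-1) blocked at (2,0)]
  WN@(3,0): attacks (4,2) (5,1) (2,2) (1,1)
  WB@(3,1): attacks (4,2) (5,3) (4,0) (2,2) (2,0) [ray(1,-1) blocked at (4,0); ray(-1,1) blocked at (2,2); ray(-1,-1) blocked at (2,0)]
W attacks (1,1): yes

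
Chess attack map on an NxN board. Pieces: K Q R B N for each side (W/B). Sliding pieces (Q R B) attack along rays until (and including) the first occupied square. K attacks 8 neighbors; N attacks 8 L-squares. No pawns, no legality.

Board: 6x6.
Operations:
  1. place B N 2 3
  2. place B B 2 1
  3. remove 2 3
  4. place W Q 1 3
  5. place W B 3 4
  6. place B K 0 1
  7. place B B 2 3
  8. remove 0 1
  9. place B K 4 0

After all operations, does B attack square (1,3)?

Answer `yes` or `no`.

Op 1: place BN@(2,3)
Op 2: place BB@(2,1)
Op 3: remove (2,3)
Op 4: place WQ@(1,3)
Op 5: place WB@(3,4)
Op 6: place BK@(0,1)
Op 7: place BB@(2,3)
Op 8: remove (0,1)
Op 9: place BK@(4,0)
Per-piece attacks for B:
  BB@(2,1): attacks (3,2) (4,3) (5,4) (3,0) (1,2) (0,3) (1,0)
  BB@(2,3): attacks (3,4) (3,2) (4,1) (5,0) (1,4) (0,5) (1,2) (0,1) [ray(1,1) blocked at (3,4)]
  BK@(4,0): attacks (4,1) (5,0) (3,0) (5,1) (3,1)
B attacks (1,3): no

Answer: no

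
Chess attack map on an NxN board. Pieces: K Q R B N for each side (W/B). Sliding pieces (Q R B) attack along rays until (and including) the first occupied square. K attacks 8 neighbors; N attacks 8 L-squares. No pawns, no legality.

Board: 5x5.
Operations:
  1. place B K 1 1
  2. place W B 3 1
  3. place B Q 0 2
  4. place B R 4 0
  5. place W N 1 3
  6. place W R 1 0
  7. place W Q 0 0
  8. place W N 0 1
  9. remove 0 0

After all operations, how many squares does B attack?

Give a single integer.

Op 1: place BK@(1,1)
Op 2: place WB@(3,1)
Op 3: place BQ@(0,2)
Op 4: place BR@(4,0)
Op 5: place WN@(1,3)
Op 6: place WR@(1,0)
Op 7: place WQ@(0,0)
Op 8: place WN@(0,1)
Op 9: remove (0,0)
Per-piece attacks for B:
  BQ@(0,2): attacks (0,3) (0,4) (0,1) (1,2) (2,2) (3,2) (4,2) (1,3) (1,1) [ray(0,-1) blocked at (0,1); ray(1,1) blocked at (1,3); ray(1,-1) blocked at (1,1)]
  BK@(1,1): attacks (1,2) (1,0) (2,1) (0,1) (2,2) (2,0) (0,2) (0,0)
  BR@(4,0): attacks (4,1) (4,2) (4,3) (4,4) (3,0) (2,0) (1,0) [ray(-1,0) blocked at (1,0)]
Union (18 distinct): (0,0) (0,1) (0,2) (0,3) (0,4) (1,0) (1,1) (1,2) (1,3) (2,0) (2,1) (2,2) (3,0) (3,2) (4,1) (4,2) (4,3) (4,4)

Answer: 18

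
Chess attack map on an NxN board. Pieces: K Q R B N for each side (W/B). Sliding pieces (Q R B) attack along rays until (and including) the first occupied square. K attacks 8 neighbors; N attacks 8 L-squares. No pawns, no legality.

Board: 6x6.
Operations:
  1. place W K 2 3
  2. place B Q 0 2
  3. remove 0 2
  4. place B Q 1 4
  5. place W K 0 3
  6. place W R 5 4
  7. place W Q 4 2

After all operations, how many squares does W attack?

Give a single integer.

Op 1: place WK@(2,3)
Op 2: place BQ@(0,2)
Op 3: remove (0,2)
Op 4: place BQ@(1,4)
Op 5: place WK@(0,3)
Op 6: place WR@(5,4)
Op 7: place WQ@(4,2)
Per-piece attacks for W:
  WK@(0,3): attacks (0,4) (0,2) (1,3) (1,4) (1,2)
  WK@(2,3): attacks (2,4) (2,2) (3,3) (1,3) (3,4) (3,2) (1,4) (1,2)
  WQ@(4,2): attacks (4,3) (4,4) (4,5) (4,1) (4,0) (5,2) (3,2) (2,2) (1,2) (0,2) (5,3) (5,1) (3,3) (2,4) (1,5) (3,1) (2,0)
  WR@(5,4): attacks (5,5) (5,3) (5,2) (5,1) (5,0) (4,4) (3,4) (2,4) (1,4) [ray(-1,0) blocked at (1,4)]
Union (23 distinct): (0,2) (0,4) (1,2) (1,3) (1,4) (1,5) (2,0) (2,2) (2,4) (3,1) (3,2) (3,3) (3,4) (4,0) (4,1) (4,3) (4,4) (4,5) (5,0) (5,1) (5,2) (5,3) (5,5)

Answer: 23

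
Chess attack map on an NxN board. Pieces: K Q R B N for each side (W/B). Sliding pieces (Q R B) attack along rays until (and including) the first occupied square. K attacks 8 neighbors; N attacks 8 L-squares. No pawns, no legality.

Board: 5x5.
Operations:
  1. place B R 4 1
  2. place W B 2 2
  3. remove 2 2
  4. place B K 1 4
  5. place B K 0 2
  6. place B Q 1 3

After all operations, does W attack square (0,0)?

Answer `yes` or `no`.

Answer: no

Derivation:
Op 1: place BR@(4,1)
Op 2: place WB@(2,2)
Op 3: remove (2,2)
Op 4: place BK@(1,4)
Op 5: place BK@(0,2)
Op 6: place BQ@(1,3)
Per-piece attacks for W:
W attacks (0,0): no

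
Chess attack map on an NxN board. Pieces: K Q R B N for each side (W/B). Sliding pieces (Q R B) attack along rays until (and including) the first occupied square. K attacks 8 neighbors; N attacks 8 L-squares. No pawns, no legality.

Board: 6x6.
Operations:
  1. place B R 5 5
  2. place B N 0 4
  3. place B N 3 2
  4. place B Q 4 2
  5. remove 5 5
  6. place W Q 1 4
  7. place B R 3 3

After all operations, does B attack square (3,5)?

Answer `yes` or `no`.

Op 1: place BR@(5,5)
Op 2: place BN@(0,4)
Op 3: place BN@(3,2)
Op 4: place BQ@(4,2)
Op 5: remove (5,5)
Op 6: place WQ@(1,4)
Op 7: place BR@(3,3)
Per-piece attacks for B:
  BN@(0,4): attacks (2,5) (1,2) (2,3)
  BN@(3,2): attacks (4,4) (5,3) (2,4) (1,3) (4,0) (5,1) (2,0) (1,1)
  BR@(3,3): attacks (3,4) (3,5) (3,2) (4,3) (5,3) (2,3) (1,3) (0,3) [ray(0,-1) blocked at (3,2)]
  BQ@(4,2): attacks (4,3) (4,4) (4,5) (4,1) (4,0) (5,2) (3,2) (5,3) (5,1) (3,3) (3,1) (2,0) [ray(-1,0) blocked at (3,2); ray(-1,1) blocked at (3,3)]
B attacks (3,5): yes

Answer: yes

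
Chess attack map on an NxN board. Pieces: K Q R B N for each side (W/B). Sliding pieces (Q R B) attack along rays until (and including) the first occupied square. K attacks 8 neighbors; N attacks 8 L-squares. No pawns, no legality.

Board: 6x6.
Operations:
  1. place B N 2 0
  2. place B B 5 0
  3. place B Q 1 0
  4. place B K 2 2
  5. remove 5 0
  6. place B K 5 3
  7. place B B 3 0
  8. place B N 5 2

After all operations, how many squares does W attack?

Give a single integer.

Answer: 0

Derivation:
Op 1: place BN@(2,0)
Op 2: place BB@(5,0)
Op 3: place BQ@(1,0)
Op 4: place BK@(2,2)
Op 5: remove (5,0)
Op 6: place BK@(5,3)
Op 7: place BB@(3,0)
Op 8: place BN@(5,2)
Per-piece attacks for W:
Union (0 distinct): (none)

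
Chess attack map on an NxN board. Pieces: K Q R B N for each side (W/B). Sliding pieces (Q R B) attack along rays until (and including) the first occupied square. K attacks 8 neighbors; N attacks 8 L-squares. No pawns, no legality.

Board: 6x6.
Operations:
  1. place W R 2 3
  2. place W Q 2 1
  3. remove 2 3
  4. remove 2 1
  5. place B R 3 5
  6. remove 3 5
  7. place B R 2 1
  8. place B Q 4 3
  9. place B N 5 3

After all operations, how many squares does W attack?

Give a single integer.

Op 1: place WR@(2,3)
Op 2: place WQ@(2,1)
Op 3: remove (2,3)
Op 4: remove (2,1)
Op 5: place BR@(3,5)
Op 6: remove (3,5)
Op 7: place BR@(2,1)
Op 8: place BQ@(4,3)
Op 9: place BN@(5,3)
Per-piece attacks for W:
Union (0 distinct): (none)

Answer: 0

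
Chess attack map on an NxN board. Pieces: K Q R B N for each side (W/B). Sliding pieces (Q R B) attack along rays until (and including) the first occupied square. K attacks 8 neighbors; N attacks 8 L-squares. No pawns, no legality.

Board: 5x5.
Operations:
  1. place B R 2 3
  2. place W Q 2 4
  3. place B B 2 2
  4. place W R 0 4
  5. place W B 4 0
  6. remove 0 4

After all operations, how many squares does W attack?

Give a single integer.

Op 1: place BR@(2,3)
Op 2: place WQ@(2,4)
Op 3: place BB@(2,2)
Op 4: place WR@(0,4)
Op 5: place WB@(4,0)
Op 6: remove (0,4)
Per-piece attacks for W:
  WQ@(2,4): attacks (2,3) (3,4) (4,4) (1,4) (0,4) (3,3) (4,2) (1,3) (0,2) [ray(0,-1) blocked at (2,3)]
  WB@(4,0): attacks (3,1) (2,2) [ray(-1,1) blocked at (2,2)]
Union (11 distinct): (0,2) (0,4) (1,3) (1,4) (2,2) (2,3) (3,1) (3,3) (3,4) (4,2) (4,4)

Answer: 11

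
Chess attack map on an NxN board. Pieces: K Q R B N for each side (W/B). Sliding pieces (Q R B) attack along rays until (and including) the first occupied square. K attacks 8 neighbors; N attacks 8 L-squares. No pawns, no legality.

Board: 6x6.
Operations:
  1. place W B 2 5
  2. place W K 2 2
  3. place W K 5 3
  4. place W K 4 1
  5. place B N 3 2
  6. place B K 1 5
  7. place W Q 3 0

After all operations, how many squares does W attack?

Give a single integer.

Op 1: place WB@(2,5)
Op 2: place WK@(2,2)
Op 3: place WK@(5,3)
Op 4: place WK@(4,1)
Op 5: place BN@(3,2)
Op 6: place BK@(1,5)
Op 7: place WQ@(3,0)
Per-piece attacks for W:
  WK@(2,2): attacks (2,3) (2,1) (3,2) (1,2) (3,3) (3,1) (1,3) (1,1)
  WB@(2,5): attacks (3,4) (4,3) (5,2) (1,4) (0,3)
  WQ@(3,0): attacks (3,1) (3,2) (4,0) (5,0) (2,0) (1,0) (0,0) (4,1) (2,1) (1,2) (0,3) [ray(0,1) blocked at (3,2); ray(1,1) blocked at (4,1)]
  WK@(4,1): attacks (4,2) (4,0) (5,1) (3,1) (5,2) (5,0) (3,2) (3,0)
  WK@(5,3): attacks (5,4) (5,2) (4,3) (4,4) (4,2)
Union (24 distinct): (0,0) (0,3) (1,0) (1,1) (1,2) (1,3) (1,4) (2,0) (2,1) (2,3) (3,0) (3,1) (3,2) (3,3) (3,4) (4,0) (4,1) (4,2) (4,3) (4,4) (5,0) (5,1) (5,2) (5,4)

Answer: 24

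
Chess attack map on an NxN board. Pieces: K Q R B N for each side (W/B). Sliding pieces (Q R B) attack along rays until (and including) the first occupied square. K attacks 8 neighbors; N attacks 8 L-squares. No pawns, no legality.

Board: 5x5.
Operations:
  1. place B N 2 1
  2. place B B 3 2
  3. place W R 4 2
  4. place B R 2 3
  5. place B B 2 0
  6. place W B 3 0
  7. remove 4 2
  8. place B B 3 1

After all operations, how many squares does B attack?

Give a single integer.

Answer: 17

Derivation:
Op 1: place BN@(2,1)
Op 2: place BB@(3,2)
Op 3: place WR@(4,2)
Op 4: place BR@(2,3)
Op 5: place BB@(2,0)
Op 6: place WB@(3,0)
Op 7: remove (4,2)
Op 8: place BB@(3,1)
Per-piece attacks for B:
  BB@(2,0): attacks (3,1) (1,1) (0,2) [ray(1,1) blocked at (3,1)]
  BN@(2,1): attacks (3,3) (4,2) (1,3) (0,2) (4,0) (0,0)
  BR@(2,3): attacks (2,4) (2,2) (2,1) (3,3) (4,3) (1,3) (0,3) [ray(0,-1) blocked at (2,1)]
  BB@(3,1): attacks (4,2) (4,0) (2,2) (1,3) (0,4) (2,0) [ray(-1,-1) blocked at (2,0)]
  BB@(3,2): attacks (4,3) (4,1) (2,3) (2,1) [ray(-1,1) blocked at (2,3); ray(-1,-1) blocked at (2,1)]
Union (17 distinct): (0,0) (0,2) (0,3) (0,4) (1,1) (1,3) (2,0) (2,1) (2,2) (2,3) (2,4) (3,1) (3,3) (4,0) (4,1) (4,2) (4,3)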